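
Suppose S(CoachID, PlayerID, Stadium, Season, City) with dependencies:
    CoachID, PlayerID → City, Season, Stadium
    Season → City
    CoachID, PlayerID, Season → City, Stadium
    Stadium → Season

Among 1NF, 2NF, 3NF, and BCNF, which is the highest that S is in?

2NF

Candidate key: {CoachID, PlayerID}. Prime attributes: {CoachID, PlayerID}.
Season → City: {Season}⁺ = {City, Season}, which is not all of the attributes, so the left side is not a superkey — BCNF is violated.
Season → City has non-prime {City} on the right and a non-superkey on the left, so 3NF fails.
Checking every proper subset of each key, none determines a non-prime attribute — 2NF is satisfied.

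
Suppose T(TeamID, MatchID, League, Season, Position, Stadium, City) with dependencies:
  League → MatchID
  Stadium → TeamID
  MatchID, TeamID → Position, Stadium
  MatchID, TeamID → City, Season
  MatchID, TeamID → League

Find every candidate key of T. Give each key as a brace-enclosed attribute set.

{League, Stadium}, {League, TeamID}, {MatchID, Stadium}, {MatchID, TeamID}

Closure of {League, Stadium} is {City, League, MatchID, Position, Season, Stadium, TeamID}, the whole schema; {League, Stadium} is a candidate key.
Closure of {League, TeamID} is {City, League, MatchID, Position, Season, Stadium, TeamID}, the whole schema; {League, TeamID} is a candidate key.
Closure of {MatchID, Stadium} is {City, League, MatchID, Position, Season, Stadium, TeamID}, the whole schema; {MatchID, Stadium} is a candidate key.
Closure of {MatchID, TeamID} is {City, League, MatchID, Position, Season, Stadium, TeamID}, the whole schema; {MatchID, TeamID} is a candidate key.
Any other superkey properly contains one of these, so there are no further candidate keys.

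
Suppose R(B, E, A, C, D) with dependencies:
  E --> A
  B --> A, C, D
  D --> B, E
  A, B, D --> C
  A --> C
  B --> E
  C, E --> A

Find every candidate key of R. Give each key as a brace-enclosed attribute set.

Closure of {B} is {A, B, C, D, E}, the whole schema; {B} is a candidate key.
Closure of {D} is {A, B, C, D, E}, the whole schema; {D} is a candidate key.
These are minimal and exhaustive — every other superkey contains one of them.

{B}, {D}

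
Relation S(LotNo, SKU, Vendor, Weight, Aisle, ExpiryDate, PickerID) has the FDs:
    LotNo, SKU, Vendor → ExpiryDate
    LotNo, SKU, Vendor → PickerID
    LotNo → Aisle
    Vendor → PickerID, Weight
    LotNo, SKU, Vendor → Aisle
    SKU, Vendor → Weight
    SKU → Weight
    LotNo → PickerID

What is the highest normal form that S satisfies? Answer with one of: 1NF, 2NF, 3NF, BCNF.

Candidate key: {LotNo, SKU, Vendor}. Prime attributes: {LotNo, SKU, Vendor}.
For LotNo → Aisle we have {LotNo}⁺ = {Aisle, LotNo, PickerID}; {LotNo} is not a superkey, so BCNF fails.
Because {Aisle} is non-prime and the left side of LotNo → Aisle is not a superkey, the relation is not in 3NF.
The proper key subset {LotNo} of {LotNo, SKU, Vendor} determines non-prime {Aisle, PickerID}, so the relation is not even in 2NF.

1NF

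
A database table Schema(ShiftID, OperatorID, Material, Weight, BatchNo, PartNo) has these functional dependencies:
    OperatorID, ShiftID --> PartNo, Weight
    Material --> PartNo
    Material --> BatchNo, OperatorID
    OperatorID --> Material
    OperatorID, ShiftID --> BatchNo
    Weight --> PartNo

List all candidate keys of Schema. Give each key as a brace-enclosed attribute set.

{Material, ShiftID}, {OperatorID, ShiftID}

Attributes never on any right-hand side: {ShiftID} — every candidate key must contain it.
{Material, ShiftID} is a candidate key since {Material, ShiftID}⁺ = {BatchNo, Material, OperatorID, PartNo, ShiftID, Weight} covers every attribute.
{OperatorID, ShiftID} is a candidate key since {OperatorID, ShiftID}⁺ = {BatchNo, Material, OperatorID, PartNo, ShiftID, Weight} covers every attribute.
No proper subset of any of these is a key, and no other minimal superkey exists.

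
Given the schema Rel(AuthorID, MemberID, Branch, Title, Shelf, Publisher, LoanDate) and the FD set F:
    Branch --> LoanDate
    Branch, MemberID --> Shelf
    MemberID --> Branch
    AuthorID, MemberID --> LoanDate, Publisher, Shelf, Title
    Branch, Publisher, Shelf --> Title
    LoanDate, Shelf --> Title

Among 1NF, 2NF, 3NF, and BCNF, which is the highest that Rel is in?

1NF

Candidate key: {AuthorID, MemberID}. Prime attributes: {AuthorID, MemberID}.
Branch --> LoanDate: {Branch}⁺ = {Branch, LoanDate}, which is not all of the attributes, so the left side is not a superkey — BCNF is violated.
Branch --> LoanDate determines the non-prime attribute {LoanDate} from a non-superkey — 3NF is violated.
{MemberID} is a proper subset of the key {AuthorID, MemberID}, and {MemberID}⁺ contains the non-prime attributes {Branch, LoanDate, Shelf, Title} — a partial dependency, so 2NF is violated.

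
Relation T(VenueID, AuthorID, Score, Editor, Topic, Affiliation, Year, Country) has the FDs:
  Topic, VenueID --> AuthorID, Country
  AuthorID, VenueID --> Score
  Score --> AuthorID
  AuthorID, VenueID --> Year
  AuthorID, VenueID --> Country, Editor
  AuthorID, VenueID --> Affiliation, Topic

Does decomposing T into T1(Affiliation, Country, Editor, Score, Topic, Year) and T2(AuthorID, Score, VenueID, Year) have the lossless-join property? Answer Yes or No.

No

Common attributes: {Score, Year}; their closure is {AuthorID, Score, Year}.
The closure covers neither T1 nor T2 entirely; the join is not lossless.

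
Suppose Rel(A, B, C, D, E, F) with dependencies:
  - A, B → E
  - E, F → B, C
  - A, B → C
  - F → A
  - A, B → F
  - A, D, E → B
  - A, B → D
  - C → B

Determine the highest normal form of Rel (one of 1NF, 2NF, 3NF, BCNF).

Candidate keys: {A, B}, {A, C}, {A, D, E}, {B, F}, {C, F}, {E, F}. Prime attributes: {A, B, C, D, E, F}.
F → A breaks BCNF: {F}⁺ = {A, F}, so {F} is not a superkey.
But every attribute on its right side ({A}) is prime, and the same holds for every other non-superkey FD, so 3NF still holds.

3NF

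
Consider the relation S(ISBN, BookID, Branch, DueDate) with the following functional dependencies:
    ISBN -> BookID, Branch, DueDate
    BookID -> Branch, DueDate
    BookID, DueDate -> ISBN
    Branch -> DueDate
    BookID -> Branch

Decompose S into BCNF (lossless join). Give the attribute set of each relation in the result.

{BookID, Branch, ISBN}; {Branch, DueDate}

Candidate keys of the original relation: {BookID}, {ISBN}.
In {BookID, Branch, DueDate, ISBN}, {Branch} is not a superkey ({Branch}⁺ restricted to this set is {Branch, DueDate}), so split on Branch -> DueDate into {Branch, DueDate} and {BookID, Branch, ISBN}.
{Branch, DueDate} is in BCNF.
{BookID, Branch, ISBN} is in BCNF.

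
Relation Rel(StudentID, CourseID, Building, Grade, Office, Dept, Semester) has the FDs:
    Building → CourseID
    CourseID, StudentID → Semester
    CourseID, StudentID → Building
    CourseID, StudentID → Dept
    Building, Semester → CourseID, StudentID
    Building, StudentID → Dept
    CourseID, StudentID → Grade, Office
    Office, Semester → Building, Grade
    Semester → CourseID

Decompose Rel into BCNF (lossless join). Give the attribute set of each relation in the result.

Candidate keys of the original relation: {Building, Semester}, {Building, StudentID}, {CourseID, StudentID}, {Office, Semester}, {Semester, StudentID}.
{Building, CourseID, Dept, Grade, Office, Semester, StudentID}: {Building} determines {Building, CourseID} here but is not a superkey — split on Building → CourseID, giving {Building, CourseID} and {Building, Dept, Grade, Office, Semester, StudentID}.
{Building, CourseID} is in BCNF.
{Building, Dept, Grade, Office, Semester, StudentID} is in BCNF.

{Building, CourseID}; {Building, Dept, Grade, Office, Semester, StudentID}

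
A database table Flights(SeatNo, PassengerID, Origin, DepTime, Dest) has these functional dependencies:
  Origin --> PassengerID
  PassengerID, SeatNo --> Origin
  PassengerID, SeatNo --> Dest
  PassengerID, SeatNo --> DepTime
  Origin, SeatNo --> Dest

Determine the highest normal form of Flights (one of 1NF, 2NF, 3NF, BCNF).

3NF

Candidate keys: {Origin, SeatNo}, {PassengerID, SeatNo}. Prime attributes: {Origin, PassengerID, SeatNo}.
For Origin --> PassengerID we have {Origin}⁺ = {Origin, PassengerID}; {Origin} is not a superkey, so BCNF fails.
Its right-hand attributes {PassengerID} are all prime, as are those of every other non-superkey FD — the relation is in 3NF.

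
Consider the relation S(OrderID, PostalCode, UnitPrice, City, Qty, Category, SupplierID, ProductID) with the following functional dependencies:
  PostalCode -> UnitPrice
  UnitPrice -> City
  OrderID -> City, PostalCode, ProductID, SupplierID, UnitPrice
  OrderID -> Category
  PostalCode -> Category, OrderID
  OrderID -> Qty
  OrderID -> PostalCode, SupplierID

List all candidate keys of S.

{OrderID}⁺ = {Category, City, OrderID, PostalCode, ProductID, Qty, SupplierID, UnitPrice} — all of the relation — so {OrderID} is a candidate key.
{PostalCode}⁺ = {Category, City, OrderID, PostalCode, ProductID, Qty, SupplierID, UnitPrice} — all of the relation — so {PostalCode} is a candidate key.
Any other superkey properly contains one of these, so there are no further candidate keys.

{OrderID}, {PostalCode}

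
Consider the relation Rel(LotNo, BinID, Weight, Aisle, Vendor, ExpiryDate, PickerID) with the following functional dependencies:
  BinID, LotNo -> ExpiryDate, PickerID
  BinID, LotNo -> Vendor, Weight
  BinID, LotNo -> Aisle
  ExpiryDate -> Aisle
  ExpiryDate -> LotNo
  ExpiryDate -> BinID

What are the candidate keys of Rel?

Closure of {ExpiryDate} is {Aisle, BinID, ExpiryDate, LotNo, PickerID, Vendor, Weight}, the whole schema; {ExpiryDate} is a candidate key.
Closure of {BinID, LotNo} is {Aisle, BinID, ExpiryDate, LotNo, PickerID, Vendor, Weight}, the whole schema; {BinID, LotNo} is a candidate key.
No proper subset of any of these is a key, and no other minimal superkey exists.

{BinID, LotNo}, {ExpiryDate}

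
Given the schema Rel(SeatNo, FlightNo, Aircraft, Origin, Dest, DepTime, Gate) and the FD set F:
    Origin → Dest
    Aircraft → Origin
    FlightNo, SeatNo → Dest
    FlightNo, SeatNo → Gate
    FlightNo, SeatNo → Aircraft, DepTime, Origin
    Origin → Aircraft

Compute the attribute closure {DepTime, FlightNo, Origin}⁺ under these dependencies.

{Aircraft, DepTime, Dest, FlightNo, Origin}

Start with {DepTime, FlightNo, Origin}.
Origin → Dest applies; add {Dest} → now {DepTime, Dest, FlightNo, Origin}.
Origin → Aircraft applies; add {Aircraft} → now {Aircraft, DepTime, Dest, FlightNo, Origin}.
No further FD applies.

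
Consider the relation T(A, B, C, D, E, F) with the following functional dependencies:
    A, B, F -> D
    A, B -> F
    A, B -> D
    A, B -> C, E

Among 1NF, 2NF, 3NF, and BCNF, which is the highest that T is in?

Candidate key: {A, B}. Prime attributes: {A, B}.
The left-hand side of every FD is a superkey, so BCNF is satisfied.

BCNF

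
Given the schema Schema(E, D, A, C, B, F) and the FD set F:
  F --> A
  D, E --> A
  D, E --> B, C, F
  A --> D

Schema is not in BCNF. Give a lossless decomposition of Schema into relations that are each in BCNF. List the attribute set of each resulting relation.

Candidate keys of the original relation: {A, E}, {D, E}, {E, F}.
{A, B, C, D, E, F}: {F} determines {A, D, F} here but is not a superkey — split on F --> A, D, giving {A, D, F} and {B, C, E, F}.
{A, D, F}: {A} determines {A, D} here but is not a superkey — split on A --> D, giving {A, D} and {A, F}.
{A, D} has no BCNF violation.
{A, F} has no BCNF violation.
{B, C, E, F} has no BCNF violation.

{A, D}; {A, F}; {B, C, E, F}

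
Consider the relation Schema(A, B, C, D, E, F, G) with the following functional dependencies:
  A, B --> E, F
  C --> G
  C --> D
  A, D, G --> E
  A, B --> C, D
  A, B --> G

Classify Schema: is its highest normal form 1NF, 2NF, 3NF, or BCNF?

2NF

Candidate key: {A, B}. Prime attributes: {A, B}.
C --> G: {C}⁺ = {C, D, G}, which is not all of the attributes, so the left side is not a superkey — BCNF is violated.
Because {G} is non-prime and the left side of C --> G is not a superkey, the relation is not in 3NF.
No non-prime attribute depends on a proper subset of any candidate key, so 2NF holds.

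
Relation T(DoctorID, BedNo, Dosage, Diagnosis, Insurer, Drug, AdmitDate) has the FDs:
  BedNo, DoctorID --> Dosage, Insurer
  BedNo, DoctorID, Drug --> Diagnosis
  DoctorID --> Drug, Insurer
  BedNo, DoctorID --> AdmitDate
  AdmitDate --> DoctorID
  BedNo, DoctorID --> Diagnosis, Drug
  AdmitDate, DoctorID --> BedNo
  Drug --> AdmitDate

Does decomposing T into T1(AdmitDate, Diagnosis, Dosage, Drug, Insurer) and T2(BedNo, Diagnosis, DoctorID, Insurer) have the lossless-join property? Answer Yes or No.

Common attributes: {Diagnosis, Insurer}; their closure is {Diagnosis, Insurer}.
T1 ⊄ {Diagnosis, Insurer} and T2 ⊄ {Diagnosis, Insurer}, so the split is lossy.

No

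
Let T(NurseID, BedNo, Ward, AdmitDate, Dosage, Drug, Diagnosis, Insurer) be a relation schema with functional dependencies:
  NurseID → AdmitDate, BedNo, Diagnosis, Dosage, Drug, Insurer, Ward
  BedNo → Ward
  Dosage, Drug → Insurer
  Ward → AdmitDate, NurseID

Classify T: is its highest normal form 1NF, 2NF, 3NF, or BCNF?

2NF

Candidate keys: {BedNo}, {NurseID}, {Ward}. Prime attributes: {BedNo, NurseID, Ward}.
For Dosage, Drug → Insurer we have {Dosage, Drug}⁺ = {Dosage, Drug, Insurer}; {Dosage, Drug} is not a superkey, so BCNF fails.
Dosage, Drug → Insurer determines the non-prime attribute {Insurer} from a non-superkey — 3NF is violated.
Every candidate key is a single attribute, so no partial dependency is possible; 2NF holds.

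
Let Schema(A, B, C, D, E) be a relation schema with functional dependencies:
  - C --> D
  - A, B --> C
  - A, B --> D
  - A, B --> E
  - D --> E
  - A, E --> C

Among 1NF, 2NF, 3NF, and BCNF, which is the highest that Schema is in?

Candidate key: {A, B}. Prime attributes: {A, B}.
For C --> D we have {C}⁺ = {C, D, E}; {C} is not a superkey, so BCNF fails.
C --> D has non-prime {D} on the right and a non-superkey on the left, so 3NF fails.
No non-prime attribute depends on a proper subset of any candidate key, so 2NF holds.

2NF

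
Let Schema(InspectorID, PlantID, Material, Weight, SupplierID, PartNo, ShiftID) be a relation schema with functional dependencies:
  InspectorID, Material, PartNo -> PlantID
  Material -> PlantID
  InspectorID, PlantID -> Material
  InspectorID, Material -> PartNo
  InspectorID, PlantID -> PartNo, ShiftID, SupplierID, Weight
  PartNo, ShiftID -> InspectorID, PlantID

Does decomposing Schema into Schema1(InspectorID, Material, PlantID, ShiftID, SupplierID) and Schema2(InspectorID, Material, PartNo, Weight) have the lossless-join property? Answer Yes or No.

Common attributes: {InspectorID, Material}; their closure is {InspectorID, Material, PartNo, PlantID, ShiftID, SupplierID, Weight}.
Schema1 is contained in that closure, so Schema1 ∩ Schema2 -> Schema1 holds and the join is lossless.

Yes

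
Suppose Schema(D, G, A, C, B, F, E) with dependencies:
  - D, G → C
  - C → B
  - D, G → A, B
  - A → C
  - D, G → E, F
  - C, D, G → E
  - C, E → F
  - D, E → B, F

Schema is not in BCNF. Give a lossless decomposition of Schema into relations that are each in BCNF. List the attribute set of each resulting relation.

Candidate key of the original relation: {D, G}.
In {A, B, C, D, E, F, G}, {C} is not a superkey ({C}⁺ restricted to this set is {B, C}), so split on C → B into {B, C} and {A, C, D, E, F, G}.
{B, C} has no BCNF violation.
In {A, C, D, E, F, G}, {A} is not a superkey ({A}⁺ restricted to this set is {A, C}), so split on A → C into {A, C} and {A, D, E, F, G}.
{A, C} has no BCNF violation.
In {A, D, E, F, G}, {D, E} is not a superkey ({D, E}⁺ restricted to this set is {D, E, F}), so split on D, E → F into {D, E, F} and {A, D, E, G}.
{D, E, F} has no BCNF violation.
{A, D, E, G} has no BCNF violation.

{A, C}; {A, D, E, G}; {B, C}; {D, E, F}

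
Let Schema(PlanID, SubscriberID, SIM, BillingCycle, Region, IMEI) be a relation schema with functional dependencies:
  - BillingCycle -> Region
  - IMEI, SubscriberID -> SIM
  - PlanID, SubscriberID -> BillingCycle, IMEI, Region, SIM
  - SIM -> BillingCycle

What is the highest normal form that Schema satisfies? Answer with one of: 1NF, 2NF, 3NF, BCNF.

Candidate key: {PlanID, SubscriberID}. Prime attributes: {PlanID, SubscriberID}.
BillingCycle -> Region: {BillingCycle}⁺ = {BillingCycle, Region}, which is not all of the attributes, so the left side is not a superkey — BCNF is violated.
BillingCycle -> Region has non-prime {Region} on the right and a non-superkey on the left, so 3NF fails.
Checking every proper subset of each key, none determines a non-prime attribute — 2NF is satisfied.

2NF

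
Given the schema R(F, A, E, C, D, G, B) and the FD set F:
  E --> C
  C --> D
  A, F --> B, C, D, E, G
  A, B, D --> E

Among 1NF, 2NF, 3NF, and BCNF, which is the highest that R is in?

Candidate key: {A, F}. Prime attributes: {A, F}.
E --> C: {E}⁺ = {C, D, E}, which is not all of the attributes, so the left side is not a superkey — BCNF is violated.
E --> C has non-prime {C} on the right and a non-superkey on the left, so 3NF fails.
No proper subset of a key has a non-prime attribute in its closure, so there is no partial dependency; 2NF holds.

2NF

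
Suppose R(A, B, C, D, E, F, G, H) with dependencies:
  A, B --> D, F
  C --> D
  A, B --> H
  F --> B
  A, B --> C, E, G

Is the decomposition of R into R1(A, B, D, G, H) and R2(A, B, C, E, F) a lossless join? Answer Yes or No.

Yes

The shared attributes are {A, B} and {A, B}⁺ = {A, B, C, D, E, F, G, H}.
Since R1 ⊆ {A, B, C, D, E, F, G, H}, the intersection is a superkey of R1; the decomposition is lossless.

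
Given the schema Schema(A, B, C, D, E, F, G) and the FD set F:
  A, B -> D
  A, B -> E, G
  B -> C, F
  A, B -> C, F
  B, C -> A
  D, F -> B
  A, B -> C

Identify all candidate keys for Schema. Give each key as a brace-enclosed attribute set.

{B}, {D, F}

Closure of {B} is {A, B, C, D, E, F, G}, the whole schema; {B} is a candidate key.
Closure of {D, F} is {A, B, C, D, E, F, G}, the whole schema; {D, F} is a candidate key.
No proper subset of any of these is a key, and no other minimal superkey exists.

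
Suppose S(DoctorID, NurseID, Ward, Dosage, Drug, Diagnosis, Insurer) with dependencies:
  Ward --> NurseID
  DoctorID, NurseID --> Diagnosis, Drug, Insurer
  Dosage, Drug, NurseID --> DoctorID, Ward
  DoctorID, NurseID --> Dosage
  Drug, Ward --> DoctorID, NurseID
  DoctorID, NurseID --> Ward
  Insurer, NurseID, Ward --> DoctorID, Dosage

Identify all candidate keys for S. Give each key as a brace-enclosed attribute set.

{DoctorID, NurseID}⁺ = {Diagnosis, DoctorID, Dosage, Drug, Insurer, NurseID, Ward} — all of the relation — so {DoctorID, NurseID} is a candidate key.
{DoctorID, Ward}⁺ = {Diagnosis, DoctorID, Dosage, Drug, Insurer, NurseID, Ward} — all of the relation — so {DoctorID, Ward} is a candidate key.
{Drug, Ward}⁺ = {Diagnosis, DoctorID, Dosage, Drug, Insurer, NurseID, Ward} — all of the relation — so {Drug, Ward} is a candidate key.
{Insurer, Ward}⁺ = {Diagnosis, DoctorID, Dosage, Drug, Insurer, NurseID, Ward} — all of the relation — so {Insurer, Ward} is a candidate key.
{Dosage, Drug, NurseID}⁺ = {Diagnosis, DoctorID, Dosage, Drug, Insurer, NurseID, Ward} — all of the relation — so {Dosage, Drug, NurseID} is a candidate key.
No proper subset of any of these is a key, and no other minimal superkey exists.

{DoctorID, NurseID}, {DoctorID, Ward}, {Dosage, Drug, NurseID}, {Drug, Ward}, {Insurer, Ward}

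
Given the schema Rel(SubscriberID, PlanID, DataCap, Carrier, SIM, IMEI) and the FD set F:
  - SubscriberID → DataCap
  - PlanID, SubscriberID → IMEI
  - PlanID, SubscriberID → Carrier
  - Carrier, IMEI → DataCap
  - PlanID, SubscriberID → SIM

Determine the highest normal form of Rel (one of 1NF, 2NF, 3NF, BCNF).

Candidate key: {PlanID, SubscriberID}. Prime attributes: {PlanID, SubscriberID}.
SubscriberID → DataCap: {SubscriberID}⁺ = {DataCap, SubscriberID}, which is not all of the attributes, so the left side is not a superkey — BCNF is violated.
Because {DataCap} is non-prime and the left side of SubscriberID → DataCap is not a superkey, the relation is not in 3NF.
Since {SubscriberID} ⊂ {PlanID, SubscriberID} and {SubscriberID}⁺ ⊇ {DataCap} with {DataCap} non-prime, there is a partial dependency; 2NF fails.

1NF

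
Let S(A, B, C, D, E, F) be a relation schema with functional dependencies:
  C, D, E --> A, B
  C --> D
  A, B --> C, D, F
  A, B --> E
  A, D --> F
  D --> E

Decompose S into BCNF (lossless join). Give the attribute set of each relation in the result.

{A, B, C, D}; {A, D, F}; {D, E}

Candidate keys of the original relation: {A, B}, {C}.
In {A, B, C, D, E, F}, {A, D} is not a superkey ({A, D}⁺ restricted to this set is {A, D, E, F}), so split on A, D --> E, F into {A, D, E, F} and {A, B, C, D}.
In {A, D, E, F}, {D} is not a superkey ({D}⁺ restricted to this set is {D, E}), so split on D --> E into {D, E} and {A, D, F}.
{D, E} has no BCNF violation.
{A, D, F} has no BCNF violation.
{A, B, C, D} has no BCNF violation.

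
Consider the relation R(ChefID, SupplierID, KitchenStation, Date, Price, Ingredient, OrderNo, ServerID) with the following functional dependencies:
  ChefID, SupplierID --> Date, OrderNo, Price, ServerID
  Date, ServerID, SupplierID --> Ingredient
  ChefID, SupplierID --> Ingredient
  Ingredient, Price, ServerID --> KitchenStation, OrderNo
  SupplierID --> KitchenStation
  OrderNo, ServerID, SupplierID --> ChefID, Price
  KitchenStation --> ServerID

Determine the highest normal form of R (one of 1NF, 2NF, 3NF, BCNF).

1NF

Candidate keys: {ChefID, SupplierID}, {Date, Price, SupplierID}, {Ingredient, Price, SupplierID}, {OrderNo, SupplierID}. Prime attributes: {ChefID, Date, Ingredient, OrderNo, Price, SupplierID}.
Date, ServerID, SupplierID --> Ingredient breaks BCNF: {Date, ServerID, SupplierID}⁺ = {Date, Ingredient, KitchenStation, ServerID, SupplierID}, so {Date, ServerID, SupplierID} is not a superkey.
Because {KitchenStation} is non-prime and the left side of Ingredient, Price, ServerID --> KitchenStation, OrderNo is not a superkey, the relation is not in 3NF.
Since {SupplierID} ⊂ {ChefID, SupplierID} and {SupplierID}⁺ ⊇ {KitchenStation, ServerID} with {KitchenStation, ServerID} non-prime, there is a partial dependency; 2NF fails.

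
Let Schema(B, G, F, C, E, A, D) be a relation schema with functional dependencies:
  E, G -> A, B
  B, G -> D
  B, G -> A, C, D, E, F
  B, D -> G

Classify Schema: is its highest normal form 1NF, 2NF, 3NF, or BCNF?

BCNF

Candidate keys: {B, D}, {B, G}, {E, G}. Prime attributes: {B, D, E, G}.
Every FD has a superkey on the left, so the relation is in BCNF.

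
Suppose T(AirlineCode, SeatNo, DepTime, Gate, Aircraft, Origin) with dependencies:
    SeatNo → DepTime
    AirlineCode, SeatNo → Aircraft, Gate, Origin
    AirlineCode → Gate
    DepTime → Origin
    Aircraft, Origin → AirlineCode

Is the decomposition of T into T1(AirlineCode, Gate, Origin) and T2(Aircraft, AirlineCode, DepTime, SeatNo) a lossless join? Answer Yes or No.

T1 ∩ T2 = {AirlineCode}; its closure under F is {AirlineCode, Gate}.
Neither T1 nor T2 is contained in that closure, so the decomposition is lossy.

No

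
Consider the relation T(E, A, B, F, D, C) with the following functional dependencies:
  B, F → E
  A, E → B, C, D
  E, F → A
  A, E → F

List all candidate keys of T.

{A, E}, {B, F}, {E, F}

{A, E} is a candidate key since {A, E}⁺ = {A, B, C, D, E, F} covers every attribute.
{B, F} is a candidate key since {B, F}⁺ = {A, B, C, D, E, F} covers every attribute.
{E, F} is a candidate key since {E, F}⁺ = {A, B, C, D, E, F} covers every attribute.
These are minimal and exhaustive — every other superkey contains one of them.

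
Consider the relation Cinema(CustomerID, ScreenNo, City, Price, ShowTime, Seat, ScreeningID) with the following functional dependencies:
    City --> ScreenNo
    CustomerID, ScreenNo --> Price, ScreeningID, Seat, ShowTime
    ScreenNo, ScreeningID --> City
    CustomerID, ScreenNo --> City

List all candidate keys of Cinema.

Attributes never on any right-hand side: {CustomerID} — every candidate key must contain it.
{City, CustomerID} is a candidate key since {City, CustomerID}⁺ = {City, CustomerID, Price, ScreenNo, ScreeningID, Seat, ShowTime} covers every attribute.
{CustomerID, ScreenNo} is a candidate key since {CustomerID, ScreenNo}⁺ = {City, CustomerID, Price, ScreenNo, ScreeningID, Seat, ShowTime} covers every attribute.
No proper subset of any of these is a key, and no other minimal superkey exists.

{City, CustomerID}, {CustomerID, ScreenNo}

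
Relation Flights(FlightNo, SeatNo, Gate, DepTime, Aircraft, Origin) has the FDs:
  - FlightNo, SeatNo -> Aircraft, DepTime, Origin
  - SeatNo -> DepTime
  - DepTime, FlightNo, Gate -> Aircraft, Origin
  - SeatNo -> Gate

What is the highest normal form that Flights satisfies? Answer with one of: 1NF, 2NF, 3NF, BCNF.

Candidate key: {FlightNo, SeatNo}. Prime attributes: {FlightNo, SeatNo}.
SeatNo -> DepTime breaks BCNF: {SeatNo}⁺ = {DepTime, Gate, SeatNo}, so {SeatNo} is not a superkey.
Because {DepTime} is non-prime and the left side of SeatNo -> DepTime is not a superkey, the relation is not in 3NF.
{SeatNo} is a proper subset of the key {FlightNo, SeatNo}, and {SeatNo}⁺ contains the non-prime attributes {DepTime, Gate} — a partial dependency, so 2NF is violated.

1NF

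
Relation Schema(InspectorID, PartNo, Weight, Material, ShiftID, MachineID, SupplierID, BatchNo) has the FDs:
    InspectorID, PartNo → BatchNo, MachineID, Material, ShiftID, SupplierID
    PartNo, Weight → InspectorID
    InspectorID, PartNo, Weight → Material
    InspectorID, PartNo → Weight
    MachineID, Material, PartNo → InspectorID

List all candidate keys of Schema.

No FD produces {PartNo}, so it must be in every candidate key.
{InspectorID, PartNo} is a candidate key since {InspectorID, PartNo}⁺ = {BatchNo, InspectorID, MachineID, Material, PartNo, ShiftID, SupplierID, Weight} covers every attribute.
{PartNo, Weight} is a candidate key since {PartNo, Weight}⁺ = {BatchNo, InspectorID, MachineID, Material, PartNo, ShiftID, SupplierID, Weight} covers every attribute.
{MachineID, Material, PartNo} is a candidate key since {MachineID, Material, PartNo}⁺ = {BatchNo, InspectorID, MachineID, Material, PartNo, ShiftID, SupplierID, Weight} covers every attribute.
These are minimal and exhaustive — every other superkey contains one of them.

{InspectorID, PartNo}, {MachineID, Material, PartNo}, {PartNo, Weight}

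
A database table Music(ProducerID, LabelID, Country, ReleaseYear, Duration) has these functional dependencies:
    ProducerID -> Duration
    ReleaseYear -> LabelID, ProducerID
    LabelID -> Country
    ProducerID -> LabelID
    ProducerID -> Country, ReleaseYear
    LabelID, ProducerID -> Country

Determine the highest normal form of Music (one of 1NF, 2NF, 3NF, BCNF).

2NF

Candidate keys: {ProducerID}, {ReleaseYear}. Prime attributes: {ProducerID, ReleaseYear}.
For LabelID -> Country we have {LabelID}⁺ = {Country, LabelID}; {LabelID} is not a superkey, so BCNF fails.
LabelID -> Country determines the non-prime attribute {Country} from a non-superkey — 3NF is violated.
Every candidate key is a single attribute, so no partial dependency is possible; 2NF holds.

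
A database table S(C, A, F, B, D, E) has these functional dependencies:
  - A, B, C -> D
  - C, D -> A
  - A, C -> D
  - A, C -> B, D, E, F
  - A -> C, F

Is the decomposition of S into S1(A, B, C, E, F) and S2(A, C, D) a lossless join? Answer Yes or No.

Common attributes: {A, C}; their closure is {A, B, C, D, E, F}.
Since S1 ⊆ {A, B, C, D, E, F}, the intersection is a superkey of S1; the decomposition is lossless.

Yes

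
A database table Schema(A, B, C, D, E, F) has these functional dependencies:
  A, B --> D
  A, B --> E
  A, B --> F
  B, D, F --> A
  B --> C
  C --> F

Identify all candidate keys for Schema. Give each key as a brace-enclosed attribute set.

{A, B}, {B, D}

{B} never appears on the right of any FD, so every key must include it.
{A, B}⁺ = {A, B, C, D, E, F}, which is every attribute, so {A, B} is a candidate key.
{B, D}⁺ = {A, B, C, D, E, F}, which is every attribute, so {B, D} is a candidate key.
No proper subset of any of these is a key, and no other minimal superkey exists.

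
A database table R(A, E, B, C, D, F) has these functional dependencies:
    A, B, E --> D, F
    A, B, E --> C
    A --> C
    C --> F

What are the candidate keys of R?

{A, B, E}

Attributes never on any right-hand side: {A, B, E} — every candidate key must contain all of them.
Closure of {A, B, E} is {A, B, C, D, E, F}, the whole schema; {A, B, E} is a candidate key.
No smaller or unrelated set reaches every attribute, so there are no other keys.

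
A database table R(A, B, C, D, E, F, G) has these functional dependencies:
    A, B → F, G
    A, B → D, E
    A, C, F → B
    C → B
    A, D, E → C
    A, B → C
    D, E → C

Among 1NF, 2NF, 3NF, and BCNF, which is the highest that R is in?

3NF

Candidate keys: {A, B}, {A, C}, {A, D, E}. Prime attributes: {A, B, C, D, E}.
C → B breaks BCNF: {C}⁺ = {B, C}, so {C} is not a superkey.
Since {B} ⊆ prime attributes and every other non-superkey FD also has a prime right side, the schema is in 3NF.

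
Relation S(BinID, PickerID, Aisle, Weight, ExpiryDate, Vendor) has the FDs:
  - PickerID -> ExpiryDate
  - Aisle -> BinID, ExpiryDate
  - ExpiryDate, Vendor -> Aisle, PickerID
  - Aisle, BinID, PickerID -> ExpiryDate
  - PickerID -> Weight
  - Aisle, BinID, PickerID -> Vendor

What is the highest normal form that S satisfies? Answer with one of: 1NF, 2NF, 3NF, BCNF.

Candidate keys: {Aisle, PickerID}, {Aisle, Vendor}, {ExpiryDate, Vendor}, {PickerID, Vendor}. Prime attributes: {Aisle, ExpiryDate, PickerID, Vendor}.
For PickerID -> ExpiryDate we have {PickerID}⁺ = {ExpiryDate, PickerID, Weight}; {PickerID} is not a superkey, so BCNF fails.
Because {BinID} is non-prime and the left side of Aisle -> BinID, ExpiryDate is not a superkey, the relation is not in 3NF.
The proper key subset {Aisle} of {Aisle, PickerID} determines non-prime {BinID}, so the relation is not even in 2NF.

1NF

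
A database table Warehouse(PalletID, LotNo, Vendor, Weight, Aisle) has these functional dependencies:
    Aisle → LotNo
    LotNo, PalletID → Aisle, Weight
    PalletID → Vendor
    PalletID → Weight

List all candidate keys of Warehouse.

{Aisle, PalletID}, {LotNo, PalletID}

{PalletID} never appears on the right of any FD, so every key must include it.
Closure of {Aisle, PalletID} is {Aisle, LotNo, PalletID, Vendor, Weight}, the whole schema; {Aisle, PalletID} is a candidate key.
Closure of {LotNo, PalletID} is {Aisle, LotNo, PalletID, Vendor, Weight}, the whole schema; {LotNo, PalletID} is a candidate key.
No proper subset of any of these is a key, and no other minimal superkey exists.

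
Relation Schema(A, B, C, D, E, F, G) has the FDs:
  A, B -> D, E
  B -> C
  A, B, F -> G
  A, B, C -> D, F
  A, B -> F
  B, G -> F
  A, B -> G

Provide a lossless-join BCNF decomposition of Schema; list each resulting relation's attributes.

{A, B, D, E, G}; {B, C}; {B, F, G}

Candidate key of the original relation: {A, B}.
{A, B, C, D, E, F, G}: {B} determines {B, C} here but is not a superkey — split on B -> C, giving {B, C} and {A, B, D, E, F, G}.
{B, C} has no BCNF violation.
{A, B, D, E, F, G}: {B, G} determines {B, F, G} here but is not a superkey — split on B, G -> F, giving {B, F, G} and {A, B, D, E, G}.
{B, F, G} has no BCNF violation.
{A, B, D, E, G} has no BCNF violation.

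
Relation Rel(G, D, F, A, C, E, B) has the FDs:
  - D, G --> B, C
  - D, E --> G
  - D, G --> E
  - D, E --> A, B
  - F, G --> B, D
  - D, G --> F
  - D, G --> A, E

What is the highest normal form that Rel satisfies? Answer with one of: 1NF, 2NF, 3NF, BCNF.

Candidate keys: {D, E}, {D, G}, {F, G}. Prime attributes: {D, E, F, G}.
Each dependency's left side is a superkey — BCNF holds.

BCNF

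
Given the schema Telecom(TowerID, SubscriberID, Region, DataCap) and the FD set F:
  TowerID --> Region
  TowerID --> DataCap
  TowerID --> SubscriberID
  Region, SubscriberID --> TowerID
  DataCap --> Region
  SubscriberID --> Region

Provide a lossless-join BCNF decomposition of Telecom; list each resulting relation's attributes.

{DataCap, Region}; {DataCap, SubscriberID, TowerID}

Candidate keys of the original relation: {SubscriberID}, {TowerID}.
Within {DataCap, Region, SubscriberID, TowerID}: {DataCap}⁺ ∩ {DataCap, Region, SubscriberID, TowerID} = {DataCap, Region}, not the whole set, so DataCap --> Region violates BCNF; decompose into {DataCap, Region} and {DataCap, SubscriberID, TowerID}.
{DataCap, Region} is in BCNF.
{DataCap, SubscriberID, TowerID} is in BCNF.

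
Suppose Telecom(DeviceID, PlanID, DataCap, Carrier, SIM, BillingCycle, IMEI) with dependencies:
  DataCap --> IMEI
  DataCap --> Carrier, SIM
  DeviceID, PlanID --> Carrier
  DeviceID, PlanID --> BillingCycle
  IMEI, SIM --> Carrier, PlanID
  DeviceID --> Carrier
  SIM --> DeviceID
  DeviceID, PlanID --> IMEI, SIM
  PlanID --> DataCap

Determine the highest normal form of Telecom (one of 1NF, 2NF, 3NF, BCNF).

1NF

Candidate keys: {DataCap}, {IMEI, SIM}, {PlanID}. Prime attributes: {DataCap, IMEI, PlanID, SIM}.
For DeviceID --> Carrier we have {DeviceID}⁺ = {Carrier, DeviceID}; {DeviceID} is not a superkey, so BCNF fails.
DeviceID --> Carrier determines the non-prime attribute {Carrier} from a non-superkey — 3NF is violated.
Since {SIM} ⊂ {IMEI, SIM} and {SIM}⁺ ⊇ {Carrier, DeviceID} with {Carrier, DeviceID} non-prime, there is a partial dependency; 2NF fails.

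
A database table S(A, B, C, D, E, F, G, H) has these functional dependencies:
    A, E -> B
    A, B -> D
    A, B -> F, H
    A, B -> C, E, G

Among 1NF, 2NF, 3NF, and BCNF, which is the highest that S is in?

BCNF

Candidate keys: {A, B}, {A, E}. Prime attributes: {A, B, E}.
Every FD has a superkey on the left, so the relation is in BCNF.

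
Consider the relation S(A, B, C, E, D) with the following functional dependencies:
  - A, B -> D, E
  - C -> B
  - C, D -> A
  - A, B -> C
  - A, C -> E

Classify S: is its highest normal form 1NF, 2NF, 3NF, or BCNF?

Candidate keys: {A, B}, {A, C}, {C, D}. Prime attributes: {A, B, C, D}.
C -> B: {C}⁺ = {B, C}, which is not all of the attributes, so the left side is not a superkey — BCNF is violated.
Since {B} ⊆ prime attributes and every other non-superkey FD also has a prime right side, the schema is in 3NF.

3NF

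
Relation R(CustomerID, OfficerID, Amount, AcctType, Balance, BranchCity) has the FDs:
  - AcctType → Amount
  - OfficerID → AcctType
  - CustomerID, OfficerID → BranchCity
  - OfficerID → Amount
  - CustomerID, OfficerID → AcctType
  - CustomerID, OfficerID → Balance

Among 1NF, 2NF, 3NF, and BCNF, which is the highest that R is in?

1NF

Candidate key: {CustomerID, OfficerID}. Prime attributes: {CustomerID, OfficerID}.
For AcctType → Amount we have {AcctType}⁺ = {AcctType, Amount}; {AcctType} is not a superkey, so BCNF fails.
Because {Amount} is non-prime and the left side of AcctType → Amount is not a superkey, the relation is not in 3NF.
{OfficerID} is a proper subset of the key {CustomerID, OfficerID}, and {OfficerID}⁺ contains the non-prime attributes {AcctType, Amount} — a partial dependency, so 2NF is violated.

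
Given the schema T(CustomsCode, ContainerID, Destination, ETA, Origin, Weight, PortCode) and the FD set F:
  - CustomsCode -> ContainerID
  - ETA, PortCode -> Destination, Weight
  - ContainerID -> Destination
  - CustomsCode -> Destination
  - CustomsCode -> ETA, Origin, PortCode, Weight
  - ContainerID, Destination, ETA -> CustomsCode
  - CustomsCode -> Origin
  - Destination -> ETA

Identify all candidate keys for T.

{ContainerID} is a candidate key since {ContainerID}⁺ = {ContainerID, CustomsCode, Destination, ETA, Origin, PortCode, Weight} covers every attribute.
{CustomsCode} is a candidate key since {CustomsCode}⁺ = {ContainerID, CustomsCode, Destination, ETA, Origin, PortCode, Weight} covers every attribute.
These are minimal and exhaustive — every other superkey contains one of them.

{ContainerID}, {CustomsCode}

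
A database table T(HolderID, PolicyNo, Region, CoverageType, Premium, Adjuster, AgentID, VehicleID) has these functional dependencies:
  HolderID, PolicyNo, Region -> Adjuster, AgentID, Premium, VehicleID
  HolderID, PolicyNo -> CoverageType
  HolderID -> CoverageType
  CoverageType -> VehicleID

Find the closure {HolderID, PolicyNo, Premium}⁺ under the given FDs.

{CoverageType, HolderID, PolicyNo, Premium, VehicleID}

Start with {HolderID, PolicyNo, Premium}.
HolderID, PolicyNo -> CoverageType applies; add {CoverageType} → now {CoverageType, HolderID, PolicyNo, Premium}.
CoverageType -> VehicleID applies; add {VehicleID} → now {CoverageType, HolderID, PolicyNo, Premium, VehicleID}.
No further FD applies.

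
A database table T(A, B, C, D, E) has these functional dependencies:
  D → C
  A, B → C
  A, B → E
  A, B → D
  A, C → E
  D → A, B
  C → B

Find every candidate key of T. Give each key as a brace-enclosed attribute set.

{A, B}, {A, C}, {D}

{D}⁺ = {A, B, C, D, E}, which is every attribute, so {D} is a candidate key.
{A, B}⁺ = {A, B, C, D, E}, which is every attribute, so {A, B} is a candidate key.
{A, C}⁺ = {A, B, C, D, E}, which is every attribute, so {A, C} is a candidate key.
No proper subset of any of these is a key, and no other minimal superkey exists.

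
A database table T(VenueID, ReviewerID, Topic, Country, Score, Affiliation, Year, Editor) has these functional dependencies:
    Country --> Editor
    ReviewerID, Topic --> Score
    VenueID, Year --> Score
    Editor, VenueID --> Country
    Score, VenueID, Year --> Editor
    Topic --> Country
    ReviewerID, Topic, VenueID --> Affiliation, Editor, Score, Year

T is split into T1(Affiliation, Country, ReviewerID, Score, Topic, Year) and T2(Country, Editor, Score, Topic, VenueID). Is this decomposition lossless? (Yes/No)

The shared attributes are {Country, Score, Topic} and {Country, Score, Topic}⁺ = {Country, Editor, Score, Topic}.
The closure covers neither T1 nor T2 entirely; the join is not lossless.

No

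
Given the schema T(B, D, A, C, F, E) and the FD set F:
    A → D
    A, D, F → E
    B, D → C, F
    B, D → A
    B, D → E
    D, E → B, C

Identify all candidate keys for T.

{A, B}⁺ = {A, B, C, D, E, F} — all of the relation — so {A, B} is a candidate key.
{A, E}⁺ = {A, B, C, D, E, F} — all of the relation — so {A, E} is a candidate key.
{A, F}⁺ = {A, B, C, D, E, F} — all of the relation — so {A, F} is a candidate key.
{B, D}⁺ = {A, B, C, D, E, F} — all of the relation — so {B, D} is a candidate key.
{D, E}⁺ = {A, B, C, D, E, F} — all of the relation — so {D, E} is a candidate key.
No proper subset of any of these is a key, and no other minimal superkey exists.

{A, B}, {A, E}, {A, F}, {B, D}, {D, E}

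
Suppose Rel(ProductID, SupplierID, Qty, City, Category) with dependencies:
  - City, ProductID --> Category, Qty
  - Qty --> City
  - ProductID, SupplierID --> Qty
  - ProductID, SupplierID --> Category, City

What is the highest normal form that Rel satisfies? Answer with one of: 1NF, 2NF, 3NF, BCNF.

2NF

Candidate key: {ProductID, SupplierID}. Prime attributes: {ProductID, SupplierID}.
For City, ProductID --> Category, Qty we have {City, ProductID}⁺ = {Category, City, ProductID, Qty}; {City, ProductID} is not a superkey, so BCNF fails.
City, ProductID --> Category, Qty determines the non-prime attributes {Category, Qty} from a non-superkey — 3NF is violated.
Checking every proper subset of each key, none determines a non-prime attribute — 2NF is satisfied.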